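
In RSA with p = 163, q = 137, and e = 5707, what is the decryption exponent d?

φ(n) = (p−1)(q−1) = 162·136 = 22032.
Need d with 5707·d ≡ 1 (mod 22032). Apply the extended Euclidean algorithm:
22032 = 3×5707 + 4911
5707 = 1×4911 + 796
4911 = 6×796 + 135
796 = 5×135 + 121
135 = 1×121 + 14
121 = 8×14 + 9
14 = 1×9 + 5
9 = 1×5 + 4
5 = 1×4 + 1
4 = 4×1 + 0
Back-substitute:
1 = 5 − 4
1 = −9 + 2·5
1 = 2·14 − 3·9
1 = −3·121 + 26·14
1 = 26·135 − 29·121
1 = −29·796 + 171·135
1 = 171·4911 − 1055·796
1 = −1055·5707 + 1226·4911
1 = 1226·22032 − 4733·5707
So 5707·(-4733) ≡ 1 (mod 22032), hence d ≡ -4733 ≡ 17299 (mod 22032).

17299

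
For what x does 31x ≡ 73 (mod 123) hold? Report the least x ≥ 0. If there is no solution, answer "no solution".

46

First find gcd(31, 123):
123 = 3·31 + 30
31 = 1·30 + 1
30 = 30·1 + 0
gcd = 1, so a unique solution mod 123 exists.
Back-substitute for the Bézout coefficients:
1 = 31 − 30
1 = −123 + 4·31
So 31·(4) ≡ 1 (mod 123), giving 31⁻¹ ≡ 4.
x ≡ 31⁻¹·73 ≡ 4·73 ≡ 46 (mod 123).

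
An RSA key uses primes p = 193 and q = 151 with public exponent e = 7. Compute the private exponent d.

12343

φ(n) = (p−1)(q−1) = 192·150 = 28800.
Need d with 7·d ≡ 1 (mod 28800). Apply the extended Euclidean algorithm:
28800 = 4114*7 + 2
7 = 3*2 + 1
2 = 2*1 + 0
Back-substitute:
1 = 7 − 3·2
1 = −3·28800 + 12343·7
So 7·12343 ≡ 1 (mod 28800), hence d = 12343.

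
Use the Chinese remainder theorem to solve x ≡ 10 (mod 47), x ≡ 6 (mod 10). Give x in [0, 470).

Write x = 10 + 47·k. Then 47·k ≡ 6 − 10 ≡ 6 (mod 10).
Need 47⁻¹ mod 10. Extended Euclid on (10, 7):
10 = 1*7 + 3
7 = 2*3 + 1
3 = 3*1 + 0
Back-substitute:
1 = 7 − 2·3
1 = −2·10 + 3·7
47⁻¹ ≡ 3 (mod 10), so k ≡ 3·6 ≡ 8 (mod 10).
x = 10 + 47·8 = 386.

386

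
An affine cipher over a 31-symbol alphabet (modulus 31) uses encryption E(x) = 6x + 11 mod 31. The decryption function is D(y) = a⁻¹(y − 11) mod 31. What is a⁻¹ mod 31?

26

gcd(31, 6) by repeated division:
31 = 5×6 + 1
6 = 6×1 + 0
Since gcd(6, 31) = 1, back-substitute to write 1 as a combination:
1 = 31 − 5·6
Thus 6·(-5) ≡ 1 (mod 31); reducing, -5 mod 31 = 26.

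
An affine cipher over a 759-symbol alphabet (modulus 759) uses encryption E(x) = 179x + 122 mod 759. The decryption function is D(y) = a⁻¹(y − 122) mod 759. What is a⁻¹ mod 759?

Apply the Euclidean algorithm to 759 and 179:
759 = 4·179 + 43
179 = 4·43 + 7
43 = 6·7 + 1
7 = 7·1 + 0
Since gcd(179, 759) = 1, back-substitute to write 1 as a combination:
1 = 43 − 6·7
1 = −6·179 + 25·43
1 = 25·759 − 106·179
Thus 179·(-106) ≡ 1 (mod 759); reducing, -106 mod 759 = 653.

653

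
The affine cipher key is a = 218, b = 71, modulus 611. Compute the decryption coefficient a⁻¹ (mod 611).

gcd(611, 218) by repeated division:
611 = 2×218 + 175
218 = 1×175 + 43
175 = 4×43 + 3
43 = 14×3 + 1
3 = 3×1 + 0
The gcd is 1. Working backward:
1 = 43 − 14·3
1 = −14·175 + 57·43
1 = 57·218 − 71·175
1 = −71·611 + 199·218
So 218·199 ≡ 1 (mod 611).

199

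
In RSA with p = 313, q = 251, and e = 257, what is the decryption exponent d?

77393

φ(n) = (p−1)(q−1) = 312·250 = 78000.
Need d with 257·d ≡ 1 (mod 78000). Apply the extended Euclidean algorithm:
78000 = 303·257 + 129
257 = 1·129 + 128
129 = 1·128 + 1
128 = 128·1 + 0
Back-substitute:
1 = 129 − 128
1 = −257 + 2·129
1 = 2·78000 − 607·257
So 257·(-607) ≡ 1 (mod 78000), hence d ≡ -607 ≡ 77393 (mod 78000).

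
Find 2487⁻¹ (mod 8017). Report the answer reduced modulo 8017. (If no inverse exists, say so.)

gcd(8017, 2487) by repeated division:
8017 = 3·2487 + 556
2487 = 4·556 + 263
556 = 2·263 + 30
263 = 8·30 + 23
30 = 1·23 + 7
23 = 3·7 + 2
7 = 3·2 + 1
2 = 2·1 + 0
gcd = 1, so the inverse exists. Back-substitute:
1 = 7 − 3·2
1 = −3·23 + 10·7
1 = 10·30 − 13·23
1 = −13·263 + 114·30
1 = 114·556 − 241·263
1 = −241·2487 + 1078·556
1 = 1078·8017 − 3475·2487
Hence 2487⁻¹ ≡ -3475 ≡ 4542 (mod 8017).

4542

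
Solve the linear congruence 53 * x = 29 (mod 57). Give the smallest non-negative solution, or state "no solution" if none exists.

7

First find gcd(53, 57):
57 = 1·53 + 4
53 = 13·4 + 1
4 = 4·1 + 0
gcd = 1, so a unique solution mod 57 exists.
Back-substitute for the Bézout coefficients:
1 = 53 − 13·4
1 = −13·57 + 14·53
So 53·(14) ≡ 1 (mod 57), giving 53⁻¹ ≡ 14.
x ≡ 53⁻¹·29 ≡ 14·29 ≡ 7 (mod 57).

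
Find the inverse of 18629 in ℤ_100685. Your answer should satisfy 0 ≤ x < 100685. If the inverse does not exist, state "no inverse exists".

no inverse exists

Compute gcd(18629, 100685):
100685 = 5×18629 + 7540
18629 = 2×7540 + 3549
7540 = 2×3549 + 442
3549 = 8×442 + 13
442 = 34×13 + 0
gcd(18629, 100685) = 13 ≠ 1, so 18629 has no multiplicative inverse modulo 100685.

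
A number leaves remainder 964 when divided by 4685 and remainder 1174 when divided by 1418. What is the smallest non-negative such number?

1837484

Write x = 964 + 4685·k. Then 4685·k ≡ 1174 − 964 ≡ 210 (mod 1418).
Need 4685⁻¹ mod 1418. Extended Euclid on (1418, 431):
1418 = 3*431 + 125
431 = 3*125 + 56
125 = 2*56 + 13
56 = 4*13 + 4
13 = 3*4 + 1
4 = 4*1 + 0
Back-substitute:
1 = 13 − 3·4
1 = −3·56 + 13·13
1 = 13·125 − 29·56
1 = −29·431 + 100·125
1 = 100·1418 − 329·431
4685⁻¹ ≡ 1089 (mod 1418), so k ≡ 1089·210 ≡ 392 (mod 1418).
x = 964 + 4685·392 = 1837484.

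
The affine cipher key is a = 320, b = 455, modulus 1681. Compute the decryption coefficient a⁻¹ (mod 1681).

gcd(1681, 320) by repeated division:
1681 = 5·320 + 81
320 = 3·81 + 77
81 = 1·77 + 4
77 = 19·4 + 1
4 = 4·1 + 0
gcd = 1, so the inverse exists. Back-substitute:
1 = 77 − 19·4
1 = −19·81 + 20·77
1 = 20·320 − 79·81
1 = −79·1681 + 415·320
So 320·415 ≡ 1 (mod 1681).

415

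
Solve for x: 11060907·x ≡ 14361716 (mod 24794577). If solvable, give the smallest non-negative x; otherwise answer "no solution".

no solution

gcd(11060907, 24794577):
24794577 = 2×11060907 + 2672763
11060907 = 4×2672763 + 369855
2672763 = 7×369855 + 83778
369855 = 4×83778 + 34743
83778 = 2×34743 + 14292
34743 = 2×14292 + 6159
14292 = 2×6159 + 1974
6159 = 3×1974 + 237
1974 = 8×237 + 78
237 = 3×78 + 3
78 = 26×3 + 0
gcd = 3, but 3 ∤ 14361716, so the congruence has no solution.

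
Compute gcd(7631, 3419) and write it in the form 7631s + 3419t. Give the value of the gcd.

Euclidean algorithm:
7631 = 2·3419 + 793
3419 = 4·793 + 247
793 = 3·247 + 52
247 = 4·52 + 39
52 = 1·39 + 13
39 = 3·13 + 0
gcd(7631, 3419) = 13.
Back-substituting:
13 = 52 − 39
13 = −247 + 5·52
13 = 5·793 − 16·247
13 = −16·3419 + 69·793
13 = 69·7631 − 154·3419
So 13 = (69)·7631 + (-154)·3419.

13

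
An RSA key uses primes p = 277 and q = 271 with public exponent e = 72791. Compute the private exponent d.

φ(n) = (p−1)(q−1) = 276·270 = 74520.
Need d with 72791·d ≡ 1 (mod 74520). Apply the extended Euclidean algorithm:
74520 = 1×72791 + 1729
72791 = 42×1729 + 173
1729 = 9×173 + 172
173 = 1×172 + 1
172 = 172×1 + 0
Back-substitute:
1 = 173 − 172
1 = −1729 + 10·173
1 = 10·72791 − 421·1729
1 = −421·74520 + 431·72791
So 72791·431 ≡ 1 (mod 74520), hence d = 431.

431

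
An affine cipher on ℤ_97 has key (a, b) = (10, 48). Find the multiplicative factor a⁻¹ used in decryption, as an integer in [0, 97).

68

Apply the Euclidean algorithm to 97 and 10:
97 = 9·10 + 7
10 = 1·7 + 3
7 = 2·3 + 1
3 = 3·1 + 0
gcd = 1, so the inverse exists. Back-substitute:
1 = 7 − 2·3
1 = −2·10 + 3·7
1 = 3·97 − 29·10
Thus 10·(-29) ≡ 1 (mod 97); reducing, -29 mod 97 = 68.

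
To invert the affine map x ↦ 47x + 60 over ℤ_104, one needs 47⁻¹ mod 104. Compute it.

Run Euclid on (104, 47):
104 = 2×47 + 10
47 = 4×10 + 7
10 = 1×7 + 3
7 = 2×3 + 1
3 = 3×1 + 0
gcd = 1, so the inverse exists. Back-substitute:
1 = 7 − 2·3
1 = −2·10 + 3·7
1 = 3·47 − 14·10
1 = −14·104 + 31·47
So 47·31 ≡ 1 (mod 104).

31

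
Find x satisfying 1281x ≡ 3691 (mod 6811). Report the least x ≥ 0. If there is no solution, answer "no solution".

no solution

gcd(1281, 6811):
6811 = 5·1281 + 406
1281 = 3·406 + 63
406 = 6·63 + 28
63 = 2·28 + 7
28 = 4·7 + 0
gcd = 7, but 7 ∤ 3691, so the congruence has no solution.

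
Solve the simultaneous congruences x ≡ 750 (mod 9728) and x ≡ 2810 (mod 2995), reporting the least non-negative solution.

15516910

Write x = 750 + 9728·k. Then 9728·k ≡ 2810 − 750 ≡ 2060 (mod 2995).
Need 9728⁻¹ mod 2995. Extended Euclid on (2995, 743):
2995 = 4×743 + 23
743 = 32×23 + 7
23 = 3×7 + 2
7 = 3×2 + 1
2 = 2×1 + 0
Back-substitute:
1 = 7 − 3·2
1 = −3·23 + 10·7
1 = 10·743 − 323·23
1 = −323·2995 + 1302·743
9728⁻¹ ≡ 1302 (mod 2995), so k ≡ 1302·2060 ≡ 1595 (mod 2995).
x = 750 + 9728·1595 = 15516910.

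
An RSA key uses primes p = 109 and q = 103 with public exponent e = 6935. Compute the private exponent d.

6527

φ(n) = (p−1)(q−1) = 108·102 = 11016.
Need d with 6935·d ≡ 1 (mod 11016). Apply the extended Euclidean algorithm:
11016 = 1·6935 + 4081
6935 = 1·4081 + 2854
4081 = 1·2854 + 1227
2854 = 2·1227 + 400
1227 = 3·400 + 27
400 = 14·27 + 22
27 = 1·22 + 5
22 = 4·5 + 2
5 = 2·2 + 1
2 = 2·1 + 0
Back-substitute:
1 = 5 − 2·2
1 = −2·22 + 9·5
1 = 9·27 − 11·22
1 = −11·400 + 163·27
1 = 163·1227 − 500·400
1 = −500·2854 + 1163·1227
1 = 1163·4081 − 1663·2854
1 = −1663·6935 + 2826·4081
1 = 2826·11016 − 4489·6935
So 6935·(-4489) ≡ 1 (mod 11016), hence d ≡ -4489 ≡ 6527 (mod 11016).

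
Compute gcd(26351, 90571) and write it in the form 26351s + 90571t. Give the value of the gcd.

Apply Euclid's algorithm to 90571 and 26351:
90571 = 3·26351 + 11518
26351 = 2·11518 + 3315
11518 = 3·3315 + 1573
3315 = 2·1573 + 169
1573 = 9·169 + 52
169 = 3·52 + 13
52 = 4·13 + 0
gcd(26351, 90571) = 13.
Back-substituting:
13 = 169 − 3·52
13 = −3·1573 + 28·169
13 = 28·3315 − 59·1573
13 = −59·11518 + 205·3315
13 = 205·26351 − 469·11518
13 = −469·90571 + 1612·26351
So 13 = (-469)·90571 + (1612)·26351.

13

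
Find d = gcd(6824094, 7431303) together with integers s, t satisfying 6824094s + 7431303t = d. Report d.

Euclidean algorithm:
7431303 = 1*6824094 + 607209
6824094 = 11*607209 + 144795
607209 = 4*144795 + 28029
144795 = 5*28029 + 4650
28029 = 6*4650 + 129
4650 = 36*129 + 6
129 = 21*6 + 3
6 = 2*3 + 0
gcd(6824094, 7431303) = 3.
Express as a combination:
3 = 129 − 21·6
3 = −21·4650 + 757·129
3 = 757·28029 − 4563·4650
3 = −4563·144795 + 23572·28029
3 = 23572·607209 − 98851·144795
3 = −98851·6824094 + 1110933·607209
3 = 1110933·7431303 − 1209784·6824094
So 3 = (1110933)·7431303 + (-1209784)·6824094.

3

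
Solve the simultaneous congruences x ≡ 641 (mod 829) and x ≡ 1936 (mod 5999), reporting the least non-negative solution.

Write x = 641 + 829·k. Then 829·k ≡ 1936 − 641 ≡ 1295 (mod 5999).
Need 829⁻¹ mod 5999. Extended Euclid on (5999, 829):
5999 = 7*829 + 196
829 = 4*196 + 45
196 = 4*45 + 16
45 = 2*16 + 13
16 = 1*13 + 3
13 = 4*3 + 1
3 = 3*1 + 0
Back-substitute:
1 = 13 − 4·3
1 = −4·16 + 5·13
1 = 5·45 − 14·16
1 = −14·196 + 61·45
1 = 61·829 − 258·196
1 = −258·5999 + 1867·829
829⁻¹ ≡ 1867 (mod 5999), so k ≡ 1867·1295 ≡ 168 (mod 5999).
x = 641 + 829·168 = 139913.

139913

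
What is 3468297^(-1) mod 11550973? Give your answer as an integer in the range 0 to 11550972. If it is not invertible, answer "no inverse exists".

Euclidean algorithm on 11550973, 3468297:
11550973 = 3*3468297 + 1146082
3468297 = 3*1146082 + 30051
1146082 = 38*30051 + 4144
30051 = 7*4144 + 1043
4144 = 3*1043 + 1015
1043 = 1*1015 + 28
1015 = 36*28 + 7
28 = 4*7 + 0
The gcd is 7, not 1, hence no inverse exists.

no inverse exists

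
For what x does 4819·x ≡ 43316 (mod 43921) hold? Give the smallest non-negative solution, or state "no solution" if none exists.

4402

First find gcd(4819, 43921):
43921 = 9×4819 + 550
4819 = 8×550 + 419
550 = 1×419 + 131
419 = 3×131 + 26
131 = 5×26 + 1
26 = 26×1 + 0
gcd = 1, so a unique solution mod 43921 exists.
Back-substitute for the Bézout coefficients:
1 = 131 − 5·26
1 = −5·419 + 16·131
1 = 16·550 − 21·419
1 = −21·4819 + 184·550
1 = 184·43921 − 1677·4819
So 4819·(-1677) ≡ 1 (mod 43921), giving 4819⁻¹ ≡ 42244.
x ≡ 4819⁻¹·43316 ≡ 42244·43316 ≡ 4402 (mod 43921).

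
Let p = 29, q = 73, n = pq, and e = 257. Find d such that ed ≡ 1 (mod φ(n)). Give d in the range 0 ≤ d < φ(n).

φ(n) = (p−1)(q−1) = 28·72 = 2016.
Need d with 257·d ≡ 1 (mod 2016). Apply the extended Euclidean algorithm:
2016 = 7·257 + 217
257 = 1·217 + 40
217 = 5·40 + 17
40 = 2·17 + 6
17 = 2·6 + 5
6 = 1·5 + 1
5 = 5·1 + 0
Back-substitute:
1 = 6 − 5
1 = −17 + 3·6
1 = 3·40 − 7·17
1 = −7·217 + 38·40
1 = 38·257 − 45·217
1 = −45·2016 + 353·257
So 257·353 ≡ 1 (mod 2016), hence d = 353.

353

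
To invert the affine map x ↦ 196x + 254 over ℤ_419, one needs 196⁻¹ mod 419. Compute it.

62

gcd(419, 196) by repeated division:
419 = 2·196 + 27
196 = 7·27 + 7
27 = 3·7 + 6
7 = 1·6 + 1
6 = 6·1 + 0
Since gcd(196, 419) = 1, back-substitute to write 1 as a combination:
1 = 7 − 6
1 = −27 + 4·7
1 = 4·196 − 29·27
1 = −29·419 + 62·196
So 196·62 ≡ 1 (mod 419).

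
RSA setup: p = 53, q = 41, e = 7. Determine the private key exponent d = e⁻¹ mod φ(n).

1783

φ(n) = (p−1)(q−1) = 52·40 = 2080.
Need d with 7·d ≡ 1 (mod 2080). Apply the extended Euclidean algorithm:
2080 = 297×7 + 1
7 = 7×1 + 0
Back-substitute:
1 = 2080 − 297·7
So 7·(-297) ≡ 1 (mod 2080), hence d ≡ -297 ≡ 1783 (mod 2080).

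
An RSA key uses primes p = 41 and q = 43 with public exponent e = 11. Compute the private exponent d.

φ(n) = (p−1)(q−1) = 40·42 = 1680.
Need d with 11·d ≡ 1 (mod 1680). Apply the extended Euclidean algorithm:
1680 = 152·11 + 8
11 = 1·8 + 3
8 = 2·3 + 2
3 = 1·2 + 1
2 = 2·1 + 0
Back-substitute:
1 = 3 − 2
1 = −8 + 3·3
1 = 3·11 − 4·8
1 = −4·1680 + 611·11
So 11·611 ≡ 1 (mod 1680), hence d = 611.

611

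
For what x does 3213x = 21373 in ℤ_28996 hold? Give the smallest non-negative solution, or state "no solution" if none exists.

First find gcd(3213, 28996):
28996 = 9·3213 + 79
3213 = 40·79 + 53
79 = 1·53 + 26
53 = 2·26 + 1
26 = 26·1 + 0
gcd = 1, so a unique solution mod 28996 exists.
Back-substitute for the Bézout coefficients:
1 = 53 − 2·26
1 = −2·79 + 3·53
1 = 3·3213 − 122·79
1 = −122·28996 + 1101·3213
So 3213·(1101) ≡ 1 (mod 28996), giving 3213⁻¹ ≡ 1101.
x ≡ 3213⁻¹·21373 ≡ 1101·21373 ≡ 15917 (mod 28996).

15917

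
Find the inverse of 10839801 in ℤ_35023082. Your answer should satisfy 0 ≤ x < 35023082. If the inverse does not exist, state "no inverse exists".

15758169

Apply the Euclidean algorithm to 35023082 and 10839801:
35023082 = 3×10839801 + 2503679
10839801 = 4×2503679 + 825085
2503679 = 3×825085 + 28424
825085 = 29×28424 + 789
28424 = 36×789 + 20
789 = 39×20 + 9
20 = 2×9 + 2
9 = 4×2 + 1
2 = 2×1 + 0
gcd = 1, so the inverse exists. Back-substitute:
1 = 9 − 4·2
1 = −4·20 + 9·9
1 = 9·789 − 355·20
1 = −355·28424 + 12789·789
1 = 12789·825085 − 371236·28424
1 = −371236·2503679 + 1126497·825085
1 = 1126497·10839801 − 4877224·2503679
1 = −4877224·35023082 + 15758169·10839801
So 10839801·15758169 ≡ 1 (mod 35023082).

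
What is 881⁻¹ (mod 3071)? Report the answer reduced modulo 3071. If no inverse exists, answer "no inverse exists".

983

Apply the Euclidean algorithm to 3071 and 881:
3071 = 3×881 + 428
881 = 2×428 + 25
428 = 17×25 + 3
25 = 8×3 + 1
3 = 3×1 + 0
The gcd is 1. Working backward:
1 = 25 − 8·3
1 = −8·428 + 137·25
1 = 137·881 − 282·428
1 = −282·3071 + 983·881
So 881·983 ≡ 1 (mod 3071).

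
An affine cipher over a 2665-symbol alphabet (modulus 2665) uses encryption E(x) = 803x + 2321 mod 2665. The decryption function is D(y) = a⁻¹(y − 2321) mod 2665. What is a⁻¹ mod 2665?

Run Euclid on (2665, 803):
2665 = 3*803 + 256
803 = 3*256 + 35
256 = 7*35 + 11
35 = 3*11 + 2
11 = 5*2 + 1
2 = 2*1 + 0
Since gcd(803, 2665) = 1, back-substitute to write 1 as a combination:
1 = 11 − 5·2
1 = −5·35 + 16·11
1 = 16·256 − 117·35
1 = −117·803 + 367·256
1 = 367·2665 − 1218·803
Thus 803·(-1218) ≡ 1 (mod 2665); reducing, -1218 mod 2665 = 1447.

1447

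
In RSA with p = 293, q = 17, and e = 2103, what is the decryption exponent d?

φ(n) = (p−1)(q−1) = 292·16 = 4672.
Need d with 2103·d ≡ 1 (mod 4672). Apply the extended Euclidean algorithm:
4672 = 2·2103 + 466
2103 = 4·466 + 239
466 = 1·239 + 227
239 = 1·227 + 12
227 = 18·12 + 11
12 = 1·11 + 1
11 = 11·1 + 0
Back-substitute:
1 = 12 − 11
1 = −227 + 19·12
1 = 19·239 − 20·227
1 = −20·466 + 39·239
1 = 39·2103 − 176·466
1 = −176·4672 + 391·2103
So 2103·391 ≡ 1 (mod 4672), hence d = 391.

391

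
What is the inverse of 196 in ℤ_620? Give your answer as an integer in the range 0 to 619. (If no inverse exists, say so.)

Compute gcd(196, 620):
620 = 3*196 + 32
196 = 6*32 + 4
32 = 8*4 + 0
Since gcd = 4 > 1, 196 is not a unit mod 620.

no inverse exists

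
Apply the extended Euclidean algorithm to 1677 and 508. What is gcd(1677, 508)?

Apply Euclid's algorithm to 1677 and 508:
1677 = 3·508 + 153
508 = 3·153 + 49
153 = 3·49 + 6
49 = 8·6 + 1
6 = 6·1 + 0
gcd(1677, 508) = 1.
Working backward:
1 = 49 − 8·6
1 = −8·153 + 25·49
1 = 25·508 − 83·153
1 = −83·1677 + 274·508
So 1 = (-83)·1677 + (274)·508.

1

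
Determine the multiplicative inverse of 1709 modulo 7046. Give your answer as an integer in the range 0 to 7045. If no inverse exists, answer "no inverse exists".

973

gcd(7046, 1709) by repeated division:
7046 = 4×1709 + 210
1709 = 8×210 + 29
210 = 7×29 + 7
29 = 4×7 + 1
7 = 7×1 + 0
gcd = 1, so the inverse exists. Back-substitute:
1 = 29 − 4·7
1 = −4·210 + 29·29
1 = 29·1709 − 236·210
1 = −236·7046 + 973·1709
So 1709·973 ≡ 1 (mod 7046).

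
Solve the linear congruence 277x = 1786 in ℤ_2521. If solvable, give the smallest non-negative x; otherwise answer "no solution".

First find gcd(277, 2521):
2521 = 9×277 + 28
277 = 9×28 + 25
28 = 1×25 + 3
25 = 8×3 + 1
3 = 3×1 + 0
gcd = 1, so a unique solution mod 2521 exists.
Back-substitute for the Bézout coefficients:
1 = 25 − 8·3
1 = −8·28 + 9·25
1 = 9·277 − 89·28
1 = −89·2521 + 810·277
So 277·(810) ≡ 1 (mod 2521), giving 277⁻¹ ≡ 810.
x ≡ 277⁻¹·1786 ≡ 810·1786 ≡ 2127 (mod 2521).

2127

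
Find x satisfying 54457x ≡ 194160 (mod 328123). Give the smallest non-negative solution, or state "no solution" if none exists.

First find gcd(54457, 328123):
328123 = 6*54457 + 1381
54457 = 39*1381 + 598
1381 = 2*598 + 185
598 = 3*185 + 43
185 = 4*43 + 13
43 = 3*13 + 4
13 = 3*4 + 1
4 = 4*1 + 0
gcd = 1, so a unique solution mod 328123 exists.
Back-substitute for the Bézout coefficients:
1 = 13 − 3·4
1 = −3·43 + 10·13
1 = 10·185 − 43·43
1 = −43·598 + 139·185
1 = 139·1381 − 321·598
1 = −321·54457 + 12658·1381
1 = 12658·328123 − 76269·54457
So 54457·(-76269) ≡ 1 (mod 328123), giving 54457⁻¹ ≡ 251854.
x ≡ 54457⁻¹·194160 ≡ 251854·194160 ≡ 130073 (mod 328123).

130073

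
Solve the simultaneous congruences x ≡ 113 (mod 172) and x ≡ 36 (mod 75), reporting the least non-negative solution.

Write x = 113 + 172·k. Then 172·k ≡ 36 − 113 ≡ 73 (mod 75).
Need 172⁻¹ mod 75. Extended Euclid on (75, 22):
75 = 3·22 + 9
22 = 2·9 + 4
9 = 2·4 + 1
4 = 4·1 + 0
Back-substitute:
1 = 9 − 2·4
1 = −2·22 + 5·9
1 = 5·75 − 17·22
172⁻¹ ≡ 58 (mod 75), so k ≡ 58·73 ≡ 34 (mod 75).
x = 113 + 172·34 = 5961.

5961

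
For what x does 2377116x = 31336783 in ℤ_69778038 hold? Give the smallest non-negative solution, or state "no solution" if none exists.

gcd(2377116, 69778038):
69778038 = 29*2377116 + 841674
2377116 = 2*841674 + 693768
841674 = 1*693768 + 147906
693768 = 4*147906 + 102144
147906 = 1*102144 + 45762
102144 = 2*45762 + 10620
45762 = 4*10620 + 3282
10620 = 3*3282 + 774
3282 = 4*774 + 186
774 = 4*186 + 30
186 = 6*30 + 6
30 = 5*6 + 0
gcd = 6, but 6 ∤ 31336783, so the congruence has no solution.

no solution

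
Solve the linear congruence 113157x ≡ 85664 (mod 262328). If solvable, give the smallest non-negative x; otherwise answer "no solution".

gcd(113157, 262328):
262328 = 2×113157 + 36014
113157 = 3×36014 + 5115
36014 = 7×5115 + 209
5115 = 24×209 + 99
209 = 2×99 + 11
99 = 9×11 + 0
gcd = 11, but 11 ∤ 85664, so the congruence has no solution.

no solution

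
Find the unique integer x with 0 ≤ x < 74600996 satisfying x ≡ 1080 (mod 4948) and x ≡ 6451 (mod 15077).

Write x = 1080 + 4948·k. Then 4948·k ≡ 6451 − 1080 ≡ 5371 (mod 15077).
Need 4948⁻¹ mod 15077. Extended Euclid on (15077, 4948):
15077 = 3×4948 + 233
4948 = 21×233 + 55
233 = 4×55 + 13
55 = 4×13 + 3
13 = 4×3 + 1
3 = 3×1 + 0
Back-substitute:
1 = 13 − 4·3
1 = −4·55 + 17·13
1 = 17·233 − 72·55
1 = −72·4948 + 1529·233
1 = 1529·15077 − 4659·4948
4948⁻¹ ≡ 10418 (mod 15077), so k ≡ 10418·5371 ≡ 4331 (mod 15077).
x = 1080 + 4948·4331 = 21430868.

21430868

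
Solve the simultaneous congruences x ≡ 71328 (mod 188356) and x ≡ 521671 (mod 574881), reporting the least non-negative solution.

Write x = 71328 + 188356·k. Then 188356·k ≡ 521671 − 71328 ≡ 450343 (mod 574881).
Need 188356⁻¹ mod 574881. Extended Euclid on (574881, 188356):
574881 = 3·188356 + 9813
188356 = 19·9813 + 1909
9813 = 5·1909 + 268
1909 = 7·268 + 33
268 = 8·33 + 4
33 = 8·4 + 1
4 = 4·1 + 0
Back-substitute:
1 = 33 − 8·4
1 = −8·268 + 65·33
1 = 65·1909 − 463·268
1 = −463·9813 + 2380·1909
1 = 2380·188356 − 45683·9813
1 = −45683·574881 + 139429·188356
188356⁻¹ ≡ 139429 (mod 574881), so k ≡ 139429·450343 ≡ 71803 (mod 574881).
x = 71328 + 188356·71803 = 13524597196.

13524597196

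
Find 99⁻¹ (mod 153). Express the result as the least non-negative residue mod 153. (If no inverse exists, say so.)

Compute gcd(99, 153):
153 = 1·99 + 54
99 = 1·54 + 45
54 = 1·45 + 9
45 = 5·9 + 0
gcd(99, 153) = 9 ≠ 1, so 99 has no multiplicative inverse modulo 153.

no inverse exists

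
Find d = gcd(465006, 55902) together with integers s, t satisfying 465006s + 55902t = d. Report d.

Euclidean algorithm:
465006 = 8×55902 + 17790
55902 = 3×17790 + 2532
17790 = 7×2532 + 66
2532 = 38×66 + 24
66 = 2×24 + 18
24 = 1×18 + 6
18 = 3×6 + 0
gcd(465006, 55902) = 6.
Working backward:
6 = 24 − 18
6 = −66 + 3·24
6 = 3·2532 − 115·66
6 = −115·17790 + 808·2532
6 = 808·55902 − 2539·17790
6 = −2539·465006 + 21120·55902
So 6 = (-2539)·465006 + (21120)·55902.

6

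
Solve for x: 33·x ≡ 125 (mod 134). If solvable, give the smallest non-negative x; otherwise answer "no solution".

First find gcd(33, 134):
134 = 4×33 + 2
33 = 16×2 + 1
2 = 2×1 + 0
gcd = 1, so a unique solution mod 134 exists.
Back-substitute for the Bézout coefficients:
1 = 33 − 16·2
1 = −16·134 + 65·33
So 33·(65) ≡ 1 (mod 134), giving 33⁻¹ ≡ 65.
x ≡ 33⁻¹·125 ≡ 65·125 ≡ 85 (mod 134).

85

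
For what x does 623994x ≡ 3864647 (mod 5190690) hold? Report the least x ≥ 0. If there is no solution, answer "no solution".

no solution

gcd(623994, 5190690):
5190690 = 8×623994 + 198738
623994 = 3×198738 + 27780
198738 = 7×27780 + 4278
27780 = 6×4278 + 2112
4278 = 2×2112 + 54
2112 = 39×54 + 6
54 = 9×6 + 0
gcd = 6, but 6 ∤ 3864647, so the congruence has no solution.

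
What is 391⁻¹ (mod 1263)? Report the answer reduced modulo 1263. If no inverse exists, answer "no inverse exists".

gcd(1263, 391) by repeated division:
1263 = 3*391 + 90
391 = 4*90 + 31
90 = 2*31 + 28
31 = 1*28 + 3
28 = 9*3 + 1
3 = 3*1 + 0
The gcd is 1. Working backward:
1 = 28 − 9·3
1 = −9·31 + 10·28
1 = 10·90 − 29·31
1 = −29·391 + 126·90
1 = 126·1263 − 407·391
Thus 391·(-407) ≡ 1 (mod 1263); reducing, -407 mod 1263 = 856.

856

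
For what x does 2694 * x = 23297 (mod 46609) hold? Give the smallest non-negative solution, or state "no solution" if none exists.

37500

First find gcd(2694, 46609):
46609 = 17·2694 + 811
2694 = 3·811 + 261
811 = 3·261 + 28
261 = 9·28 + 9
28 = 3·9 + 1
9 = 9·1 + 0
gcd = 1, so a unique solution mod 46609 exists.
Back-substitute for the Bézout coefficients:
1 = 28 − 3·9
1 = −3·261 + 28·28
1 = 28·811 − 87·261
1 = −87·2694 + 289·811
1 = 289·46609 − 5000·2694
So 2694·(-5000) ≡ 1 (mod 46609), giving 2694⁻¹ ≡ 41609.
x ≡ 2694⁻¹·23297 ≡ 41609·23297 ≡ 37500 (mod 46609).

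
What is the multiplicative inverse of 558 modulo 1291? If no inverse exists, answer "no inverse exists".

gcd(1291, 558) by repeated division:
1291 = 2*558 + 175
558 = 3*175 + 33
175 = 5*33 + 10
33 = 3*10 + 3
10 = 3*3 + 1
3 = 3*1 + 0
The gcd is 1. Working backward:
1 = 10 − 3·3
1 = −3·33 + 10·10
1 = 10·175 − 53·33
1 = −53·558 + 169·175
1 = 169·1291 − 391·558
So 558·(-391) ≡ 1 (mod 1291), and -391 ≡ 900 (mod 1291).

900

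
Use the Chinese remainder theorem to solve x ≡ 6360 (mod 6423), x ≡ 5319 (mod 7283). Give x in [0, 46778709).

20303040

Write x = 6360 + 6423·k. Then 6423·k ≡ 5319 − 6360 ≡ 6242 (mod 7283).
Need 6423⁻¹ mod 7283. Extended Euclid on (7283, 6423):
7283 = 1*6423 + 860
6423 = 7*860 + 403
860 = 2*403 + 54
403 = 7*54 + 25
54 = 2*25 + 4
25 = 6*4 + 1
4 = 4*1 + 0
Back-substitute:
1 = 25 − 6·4
1 = −6·54 + 13·25
1 = 13·403 − 97·54
1 = −97·860 + 207·403
1 = 207·6423 − 1546·860
1 = −1546·7283 + 1753·6423
6423⁻¹ ≡ 1753 (mod 7283), so k ≡ 1753·6242 ≡ 3160 (mod 7283).
x = 6360 + 6423·3160 = 20303040.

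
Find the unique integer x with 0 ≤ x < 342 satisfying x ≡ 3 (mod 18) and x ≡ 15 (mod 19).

129

Write x = 3 + 18·k. Then 18·k ≡ 15 − 3 ≡ 12 (mod 19).
Need 18⁻¹ mod 19. Extended Euclid on (19, 18):
19 = 1*18 + 1
18 = 18*1 + 0
Back-substitute:
1 = 19 − 18
18⁻¹ ≡ 18 (mod 19), so k ≡ 18·12 ≡ 7 (mod 19).
x = 3 + 18·7 = 129.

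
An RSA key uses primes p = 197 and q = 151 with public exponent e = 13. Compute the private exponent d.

φ(n) = (p−1)(q−1) = 196·150 = 29400.
Need d with 13·d ≡ 1 (mod 29400). Apply the extended Euclidean algorithm:
29400 = 2261×13 + 7
13 = 1×7 + 6
7 = 1×6 + 1
6 = 6×1 + 0
Back-substitute:
1 = 7 − 6
1 = −13 + 2·7
1 = 2·29400 − 4523·13
So 13·(-4523) ≡ 1 (mod 29400), hence d ≡ -4523 ≡ 24877 (mod 29400).

24877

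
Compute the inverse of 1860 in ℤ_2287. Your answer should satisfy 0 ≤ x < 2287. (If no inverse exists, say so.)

Run Euclid on (2287, 1860):
2287 = 1·1860 + 427
1860 = 4·427 + 152
427 = 2·152 + 123
152 = 1·123 + 29
123 = 4·29 + 7
29 = 4·7 + 1
7 = 7·1 + 0
The gcd is 1. Working backward:
1 = 29 − 4·7
1 = −4·123 + 17·29
1 = 17·152 − 21·123
1 = −21·427 + 59·152
1 = 59·1860 − 257·427
1 = −257·2287 + 316·1860
So 1860·316 ≡ 1 (mod 2287).

316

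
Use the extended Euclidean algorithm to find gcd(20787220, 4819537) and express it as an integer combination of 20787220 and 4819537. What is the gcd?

1

Repeated division:
20787220 = 4×4819537 + 1509072
4819537 = 3×1509072 + 292321
1509072 = 5×292321 + 47467
292321 = 6×47467 + 7519
47467 = 6×7519 + 2353
7519 = 3×2353 + 460
2353 = 5×460 + 53
460 = 8×53 + 36
53 = 1×36 + 17
36 = 2×17 + 2
17 = 8×2 + 1
2 = 2×1 + 0
gcd(20787220, 4819537) = 1.
Express as a combination:
1 = 17 − 8·2
1 = −8·36 + 17·17
1 = 17·53 − 25·36
1 = −25·460 + 217·53
1 = 217·2353 − 1110·460
1 = −1110·7519 + 3547·2353
1 = 3547·47467 − 22392·7519
1 = −22392·292321 + 137899·47467
1 = 137899·1509072 − 711887·292321
1 = −711887·4819537 + 2273560·1509072
1 = 2273560·20787220 − 9806127·4819537
So 1 = (2273560)·20787220 + (-9806127)·4819537.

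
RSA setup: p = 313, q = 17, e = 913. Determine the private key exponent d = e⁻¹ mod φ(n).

1777

φ(n) = (p−1)(q−1) = 312·16 = 4992.
Need d with 913·d ≡ 1 (mod 4992). Apply the extended Euclidean algorithm:
4992 = 5×913 + 427
913 = 2×427 + 59
427 = 7×59 + 14
59 = 4×14 + 3
14 = 4×3 + 2
3 = 1×2 + 1
2 = 2×1 + 0
Back-substitute:
1 = 3 − 2
1 = −14 + 5·3
1 = 5·59 − 21·14
1 = −21·427 + 152·59
1 = 152·913 − 325·427
1 = −325·4992 + 1777·913
So 913·1777 ≡ 1 (mod 4992), hence d = 1777.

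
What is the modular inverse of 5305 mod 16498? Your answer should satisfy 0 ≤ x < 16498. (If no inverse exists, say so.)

Extended Euclidean algorithm:
16498 = 3·5305 + 583
5305 = 9·583 + 58
583 = 10·58 + 3
58 = 19·3 + 1
3 = 3·1 + 0
gcd = 1, so the inverse exists. Back-substitute:
1 = 58 − 19·3
1 = −19·583 + 191·58
1 = 191·5305 − 1738·583
1 = −1738·16498 + 5405·5305
So 5305·5405 ≡ 1 (mod 16498).

5405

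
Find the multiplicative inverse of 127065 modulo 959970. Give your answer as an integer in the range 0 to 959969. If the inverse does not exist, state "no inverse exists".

no inverse exists

Euclidean algorithm on 959970, 127065:
959970 = 7*127065 + 70515
127065 = 1*70515 + 56550
70515 = 1*56550 + 13965
56550 = 4*13965 + 690
13965 = 20*690 + 165
690 = 4*165 + 30
165 = 5*30 + 15
30 = 2*15 + 0
The gcd is 15, not 1, hence no inverse exists.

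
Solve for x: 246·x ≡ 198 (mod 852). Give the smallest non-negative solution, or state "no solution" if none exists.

77

First find gcd(246, 852):
852 = 3×246 + 114
246 = 2×114 + 18
114 = 6×18 + 6
18 = 3×6 + 0
gcd = 6 and 6 | 198, so solutions exist. Divide through by 6: 41x ≡ 33 (mod 142).
Now find 41⁻¹ mod 142:
142 = 3·41 + 19
41 = 2·19 + 3
19 = 6·3 + 1
3 = 3·1 + 0
Back-substitute:
1 = 19 − 6·3
1 = −6·41 + 13·19
1 = 13·142 − 45·41
So 41·(-45) ≡ 1 (mod 142), i.e. 41⁻¹ ≡ 97.
Then x ≡ 97·33 ≡ 77 (mod 142); the smallest non-negative solution is x = 77.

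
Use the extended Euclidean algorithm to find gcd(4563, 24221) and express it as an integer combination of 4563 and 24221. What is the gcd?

Euclidean algorithm:
24221 = 5·4563 + 1406
4563 = 3·1406 + 345
1406 = 4·345 + 26
345 = 13·26 + 7
26 = 3·7 + 5
7 = 1·5 + 2
5 = 2·2 + 1
2 = 2·1 + 0
gcd(4563, 24221) = 1.
Working backward:
1 = 5 − 2·2
1 = −2·7 + 3·5
1 = 3·26 − 11·7
1 = −11·345 + 146·26
1 = 146·1406 − 595·345
1 = −595·4563 + 1931·1406
1 = 1931·24221 − 10250·4563
So 1 = (1931)·24221 + (-10250)·4563.

1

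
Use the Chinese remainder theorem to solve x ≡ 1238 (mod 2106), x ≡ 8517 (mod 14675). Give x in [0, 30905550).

9444542

Write x = 1238 + 2106·k. Then 2106·k ≡ 8517 − 1238 ≡ 7279 (mod 14675).
Need 2106⁻¹ mod 14675. Extended Euclid on (14675, 2106):
14675 = 6×2106 + 2039
2106 = 1×2039 + 67
2039 = 30×67 + 29
67 = 2×29 + 9
29 = 3×9 + 2
9 = 4×2 + 1
2 = 2×1 + 0
Back-substitute:
1 = 9 − 4·2
1 = −4·29 + 13·9
1 = 13·67 − 30·29
1 = −30·2039 + 913·67
1 = 913·2106 − 943·2039
1 = −943·14675 + 6571·2106
2106⁻¹ ≡ 6571 (mod 14675), so k ≡ 6571·7279 ≡ 4484 (mod 14675).
x = 1238 + 2106·4484 = 9444542.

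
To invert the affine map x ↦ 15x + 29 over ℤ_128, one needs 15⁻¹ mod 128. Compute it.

111

gcd(128, 15) by repeated division:
128 = 8*15 + 8
15 = 1*8 + 7
8 = 1*7 + 1
7 = 7*1 + 0
gcd = 1, so the inverse exists. Back-substitute:
1 = 8 − 7
1 = −15 + 2·8
1 = 2·128 − 17·15
Thus 15·(-17) ≡ 1 (mod 128); reducing, -17 mod 128 = 111.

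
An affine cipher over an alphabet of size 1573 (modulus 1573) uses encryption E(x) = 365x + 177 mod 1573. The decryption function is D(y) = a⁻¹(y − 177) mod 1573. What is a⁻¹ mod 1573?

Apply the Euclidean algorithm to 1573 and 365:
1573 = 4×365 + 113
365 = 3×113 + 26
113 = 4×26 + 9
26 = 2×9 + 8
9 = 1×8 + 1
8 = 8×1 + 0
The gcd is 1. Working backward:
1 = 9 − 8
1 = −26 + 3·9
1 = 3·113 − 13·26
1 = −13·365 + 42·113
1 = 42·1573 − 181·365
Thus 365·(-181) ≡ 1 (mod 1573); reducing, -181 mod 1573 = 1392.

1392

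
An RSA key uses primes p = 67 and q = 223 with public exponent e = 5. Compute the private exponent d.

5861

φ(n) = (p−1)(q−1) = 66·222 = 14652.
Need d with 5·d ≡ 1 (mod 14652). Apply the extended Euclidean algorithm:
14652 = 2930·5 + 2
5 = 2·2 + 1
2 = 2·1 + 0
Back-substitute:
1 = 5 − 2·2
1 = −2·14652 + 5861·5
So 5·5861 ≡ 1 (mod 14652), hence d = 5861.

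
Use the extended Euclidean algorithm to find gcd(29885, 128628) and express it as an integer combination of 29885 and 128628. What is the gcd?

1

Apply Euclid's algorithm to 128628 and 29885:
128628 = 4×29885 + 9088
29885 = 3×9088 + 2621
9088 = 3×2621 + 1225
2621 = 2×1225 + 171
1225 = 7×171 + 28
171 = 6×28 + 3
28 = 9×3 + 1
3 = 3×1 + 0
gcd(29885, 128628) = 1.
Back-substituting:
1 = 28 − 9·3
1 = −9·171 + 55·28
1 = 55·1225 − 394·171
1 = −394·2621 + 843·1225
1 = 843·9088 − 2923·2621
1 = −2923·29885 + 9612·9088
1 = 9612·128628 − 41371·29885
So 1 = (9612)·128628 + (-41371)·29885.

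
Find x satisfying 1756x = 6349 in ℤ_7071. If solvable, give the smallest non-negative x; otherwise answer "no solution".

First find gcd(1756, 7071):
7071 = 4*1756 + 47
1756 = 37*47 + 17
47 = 2*17 + 13
17 = 1*13 + 4
13 = 3*4 + 1
4 = 4*1 + 0
gcd = 1, so a unique solution mod 7071 exists.
Back-substitute for the Bézout coefficients:
1 = 13 − 3·4
1 = −3·17 + 4·13
1 = 4·47 − 11·17
1 = −11·1756 + 411·47
1 = 411·7071 − 1655·1756
So 1756·(-1655) ≡ 1 (mod 7071), giving 1756⁻¹ ≡ 5416.
x ≡ 1756⁻¹·6349 ≡ 5416·6349 ≡ 6982 (mod 7071).

6982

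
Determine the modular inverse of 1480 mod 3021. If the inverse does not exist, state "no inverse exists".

Extended Euclidean algorithm:
3021 = 2*1480 + 61
1480 = 24*61 + 16
61 = 3*16 + 13
16 = 1*13 + 3
13 = 4*3 + 1
3 = 3*1 + 0
The gcd is 1. Working backward:
1 = 13 − 4·3
1 = −4·16 + 5·13
1 = 5·61 − 19·16
1 = −19·1480 + 461·61
1 = 461·3021 − 941·1480
So 1480·(-941) ≡ 1 (mod 3021), and -941 ≡ 2080 (mod 3021).

2080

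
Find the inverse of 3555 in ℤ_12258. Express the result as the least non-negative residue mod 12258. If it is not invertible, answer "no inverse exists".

no inverse exists

Compute gcd(3555, 12258):
12258 = 3*3555 + 1593
3555 = 2*1593 + 369
1593 = 4*369 + 117
369 = 3*117 + 18
117 = 6*18 + 9
18 = 2*9 + 0
gcd(3555, 12258) = 9 ≠ 1, so 3555 has no multiplicative inverse modulo 12258.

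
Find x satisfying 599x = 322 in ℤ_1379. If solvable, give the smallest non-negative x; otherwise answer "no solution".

385

First find gcd(599, 1379):
1379 = 2*599 + 181
599 = 3*181 + 56
181 = 3*56 + 13
56 = 4*13 + 4
13 = 3*4 + 1
4 = 4*1 + 0
gcd = 1, so a unique solution mod 1379 exists.
Back-substitute for the Bézout coefficients:
1 = 13 − 3·4
1 = −3·56 + 13·13
1 = 13·181 − 42·56
1 = −42·599 + 139·181
1 = 139·1379 − 320·599
So 599·(-320) ≡ 1 (mod 1379), giving 599⁻¹ ≡ 1059.
x ≡ 599⁻¹·322 ≡ 1059·322 ≡ 385 (mod 1379).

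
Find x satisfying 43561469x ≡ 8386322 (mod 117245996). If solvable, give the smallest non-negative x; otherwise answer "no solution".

First find gcd(43561469, 117245996):
117245996 = 2·43561469 + 30123058
43561469 = 1·30123058 + 13438411
30123058 = 2·13438411 + 3246236
13438411 = 4·3246236 + 453467
3246236 = 7·453467 + 71967
453467 = 6·71967 + 21665
71967 = 3·21665 + 6972
21665 = 3·6972 + 749
6972 = 9·749 + 231
749 = 3·231 + 56
231 = 4·56 + 7
56 = 8·7 + 0
gcd = 7 and 7 | 8386322, so solutions exist. Divide through by 7: 6223067x ≡ 1198046 (mod 16749428).
Now find 6223067⁻¹ mod 16749428:
16749428 = 2×6223067 + 4303294
6223067 = 1×4303294 + 1919773
4303294 = 2×1919773 + 463748
1919773 = 4×463748 + 64781
463748 = 7×64781 + 10281
64781 = 6×10281 + 3095
10281 = 3×3095 + 996
3095 = 3×996 + 107
996 = 9×107 + 33
107 = 3×33 + 8
33 = 4×8 + 1
8 = 8×1 + 0
Back-substitute:
1 = 33 − 4·8
1 = −4·107 + 13·33
1 = 13·996 − 121·107
1 = −121·3095 + 376·996
1 = 376·10281 − 1249·3095
1 = −1249·64781 + 7870·10281
1 = 7870·463748 − 56339·64781
1 = −56339·1919773 + 233226·463748
1 = 233226·4303294 − 522791·1919773
1 = −522791·6223067 + 756017·4303294
1 = 756017·16749428 − 2034825·6223067
So 6223067·(-2034825) ≡ 1 (mod 16749428), i.e. 6223067⁻¹ ≡ 14714603.
Then x ≡ 14714603·1198046 ≡ 15045166 (mod 16749428); the smallest non-negative solution is x = 15045166.

15045166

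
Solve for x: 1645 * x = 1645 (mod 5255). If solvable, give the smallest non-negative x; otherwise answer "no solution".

First find gcd(1645, 5255):
5255 = 3×1645 + 320
1645 = 5×320 + 45
320 = 7×45 + 5
45 = 9×5 + 0
gcd = 5 and 5 | 1645, so solutions exist. Divide through by 5: 329x ≡ 329 (mod 1051).
Now find 329⁻¹ mod 1051:
1051 = 3×329 + 64
329 = 5×64 + 9
64 = 7×9 + 1
9 = 9×1 + 0
Back-substitute:
1 = 64 − 7·9
1 = −7·329 + 36·64
1 = 36·1051 − 115·329
So 329·(-115) ≡ 1 (mod 1051), i.e. 329⁻¹ ≡ 936.
Then x ≡ 936·329 ≡ 1 (mod 1051); the smallest non-negative solution is x = 1.

1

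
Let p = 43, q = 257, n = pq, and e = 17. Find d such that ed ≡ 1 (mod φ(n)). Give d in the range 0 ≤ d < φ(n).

φ(n) = (p−1)(q−1) = 42·256 = 10752.
Need d with 17·d ≡ 1 (mod 10752). Apply the extended Euclidean algorithm:
10752 = 632*17 + 8
17 = 2*8 + 1
8 = 8*1 + 0
Back-substitute:
1 = 17 − 2·8
1 = −2·10752 + 1265·17
So 17·1265 ≡ 1 (mod 10752), hence d = 1265.

1265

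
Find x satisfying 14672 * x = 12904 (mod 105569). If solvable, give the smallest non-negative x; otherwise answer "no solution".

First find gcd(14672, 105569):
105569 = 7×14672 + 2865
14672 = 5×2865 + 347
2865 = 8×347 + 89
347 = 3×89 + 80
89 = 1×80 + 9
80 = 8×9 + 8
9 = 1×8 + 1
8 = 8×1 + 0
gcd = 1, so a unique solution mod 105569 exists.
Back-substitute for the Bézout coefficients:
1 = 9 − 8
1 = −80 + 9·9
1 = 9·89 − 10·80
1 = −10·347 + 39·89
1 = 39·2865 − 322·347
1 = −322·14672 + 1649·2865
1 = 1649·105569 − 11865·14672
So 14672·(-11865) ≡ 1 (mod 105569), giving 14672⁻¹ ≡ 93704.
x ≡ 14672⁻¹·12904 ≡ 93704·12904 ≡ 74659 (mod 105569).

74659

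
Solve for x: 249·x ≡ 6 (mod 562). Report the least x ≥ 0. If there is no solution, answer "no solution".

474

First find gcd(249, 562):
562 = 2×249 + 64
249 = 3×64 + 57
64 = 1×57 + 7
57 = 8×7 + 1
7 = 7×1 + 0
gcd = 1, so a unique solution mod 562 exists.
Back-substitute for the Bézout coefficients:
1 = 57 − 8·7
1 = −8·64 + 9·57
1 = 9·249 − 35·64
1 = −35·562 + 79·249
So 249·(79) ≡ 1 (mod 562), giving 249⁻¹ ≡ 79.
x ≡ 249⁻¹·6 ≡ 79·6 ≡ 474 (mod 562).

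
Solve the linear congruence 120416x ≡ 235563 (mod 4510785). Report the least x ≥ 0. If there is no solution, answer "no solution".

1495593

First find gcd(120416, 4510785):
4510785 = 37*120416 + 55393
120416 = 2*55393 + 9630
55393 = 5*9630 + 7243
9630 = 1*7243 + 2387
7243 = 3*2387 + 82
2387 = 29*82 + 9
82 = 9*9 + 1
9 = 9*1 + 0
gcd = 1, so a unique solution mod 4510785 exists.
Back-substitute for the Bézout coefficients:
1 = 82 − 9·9
1 = −9·2387 + 262·82
1 = 262·7243 − 795·2387
1 = −795·9630 + 1057·7243
1 = 1057·55393 − 6080·9630
1 = −6080·120416 + 13217·55393
1 = 13217·4510785 − 495109·120416
So 120416·(-495109) ≡ 1 (mod 4510785), giving 120416⁻¹ ≡ 4015676.
x ≡ 120416⁻¹·235563 ≡ 4015676·235563 ≡ 1495593 (mod 4510785).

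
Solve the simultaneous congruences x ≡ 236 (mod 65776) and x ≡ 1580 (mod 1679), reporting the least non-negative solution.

Write x = 236 + 65776·k. Then 65776·k ≡ 1580 − 236 ≡ 1344 (mod 1679).
Need 65776⁻¹ mod 1679. Extended Euclid on (1679, 295):
1679 = 5×295 + 204
295 = 1×204 + 91
204 = 2×91 + 22
91 = 4×22 + 3
22 = 7×3 + 1
3 = 3×1 + 0
Back-substitute:
1 = 22 − 7·3
1 = −7·91 + 29·22
1 = 29·204 − 65·91
1 = −65·295 + 94·204
1 = 94·1679 − 535·295
65776⁻¹ ≡ 1144 (mod 1679), so k ≡ 1144·1344 ≡ 1251 (mod 1679).
x = 236 + 65776·1251 = 82286012.

82286012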